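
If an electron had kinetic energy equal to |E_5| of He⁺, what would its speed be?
8.751e+05 m/s (or 0.2919% of c)

The binding energy at n = 5 for He⁺ is:
E_5 = -13.6057 × 2²/5² = -2.176912 eV
|E_5| = 2.176912 eV

Convert to Joules:
KE = 2.176912 eV × (1.602177 × 10⁻¹⁹ J/eV) = 3.48780e-19 J

Using KE = ½mv²:
v = √(2·KE/m_e)
v = √(2 × 3.48780e-19 J / 9.10938 × 10⁻³¹ kg)
v = 8.751e+05 m/s

This is approximately 0.2919% the speed of light.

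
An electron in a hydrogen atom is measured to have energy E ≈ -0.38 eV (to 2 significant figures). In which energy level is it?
n = 6

The exact energy levels follow E_n = -13.6057 eV / n².

The measured value (-0.38 eV) is reported to only 2 significant figures, so we must test candidate n values and see which one matches to that precision.

Candidate energies:
  n = 4:  E = -13.6057/4² = -0.85036 eV
  n = 5:  E = -13.6057/5² = -0.54423 eV
  n = 6:  E = -13.6057/6² = -0.37794 eV  ← matches
  n = 7:  E = -13.6057/7² = -0.27767 eV
  n = 8:  E = -13.6057/8² = -0.21259 eV

Checking against the measurement of -0.38 eV (2 sig figs), only n = 6 agrees:
E_6 = -0.37794 eV, which rounds to -0.38 eV ✓

Therefore n = 6.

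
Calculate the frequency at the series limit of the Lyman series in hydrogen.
3.28984e+15 Hz

The series limit corresponds to the transition from n = ∞ to n = 1.
This is the highest energy (shortest wavelength) transition in the Lyman series.

E_∞ = 0 eV
E_1 = -13.6057 / 1² = -13.6057000 eV

Energy at series limit:
ΔE = E_∞ - E_1 = 0 - (-13.6057000) = 13.6057000 eV
E = 13.6057000 eV × (1.602177 × 10⁻¹⁹ J/eV) = 2.1798740e-18 J
f = E/h = 2.1798740e-18 J / (6.62607 × 10⁻³⁴ J·s) = 3.28984e+15 Hz

This energy equals the ionization energy from the n = 1 state of hydrogen.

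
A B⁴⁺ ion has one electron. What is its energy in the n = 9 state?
-4.19929 eV

For hydrogen-like ions, the energy levels scale with Z²:
E_n = -13.6057 Z² / n² eV

For B⁴⁺ (Z = 5) at n = 9:
E_9 = -13.6057 × 5² / 9²
E_9 = -13.6057 × 25 / 81
E_9 = -340.1425 / 81
E_9 = -4.19929 eV

The energy is 25 times more negative than hydrogen at the same n due to the stronger nuclear charge.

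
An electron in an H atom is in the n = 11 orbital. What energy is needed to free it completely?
0.1124 eV

The ionization energy is the energy needed to remove the electron completely (n → ∞).

For hydrogen, E_n = -13.6057 eV / n².

At n = 11: E_11 = -13.6057 / 11² = -0.1124438 eV
At n = ∞: E_∞ = 0 eV

Ionization energy = E_∞ - E_11 = 0 - (-0.1124438) = 0.1124438 eV
Ionization energy ≈ 0.1124 eV

This is also called the binding energy of the electron in state n = 11.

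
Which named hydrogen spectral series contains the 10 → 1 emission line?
Lyman series

The spectral series in hydrogen are named based on the final (lower) energy level:
- Lyman series: n_final = 1 (ultraviolet)
- Balmer series: n_final = 2 (visible/near-UV)
- Paschen series: n_final = 3 (infrared)
- Brackett series: n_final = 4 (infrared)
- Pfund series: n_final = 5 (far infrared)

Since this transition ends at n = 1, it belongs to the Lyman series.

For reference, this 10 → 1 line has photon energy
ΔE = 13.6057 eV × (1/1² - 1/10²) = 13.46964300 eV,
corresponding to wavelength λ = hc/ΔE = 1239.84 eV·nm / 13.46964300 eV = 92.046983 nm in the ultraviolet region.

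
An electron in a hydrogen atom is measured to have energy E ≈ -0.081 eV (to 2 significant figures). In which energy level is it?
n = 13

The exact energy levels follow E_n = -13.6057 eV / n².

The measured value (-0.081 eV) is reported to only 2 significant figures, so we must test candidate n values and see which one matches to that precision.

Candidate energies:
  n = 11:  E = -13.6057/11² = -0.11244 eV
  n = 12:  E = -13.6057/12² = -0.09448 eV
  n = 13:  E = -13.6057/13² = -0.08051 eV  ← matches
  n = 14:  E = -13.6057/14² = -0.06942 eV
  n = 15:  E = -13.6057/15² = -0.06047 eV

Checking against the measurement of -0.081 eV (2 sig figs), only n = 13 agrees:
E_13 = -0.08051 eV, which rounds to -0.081 eV ✓

Therefore n = 13.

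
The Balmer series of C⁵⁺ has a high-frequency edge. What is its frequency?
2.96e+16 Hz

The series limit corresponds to the transition from n = ∞ to n = 2.
This is the highest energy (shortest wavelength) transition in the Balmer series.

E_∞ = 0 eV
E_2 = -13.6057 × 6² / 2² = -122.45130 eV

Energy at series limit:
ΔE = E_∞ - E_2 = 0 - (-122.45130) = 122.45130 eV
E = 122.45130 eV × (1.602177 × 10⁻¹⁹ J/eV) = 1.9619e-17 J
f = E/h = 1.9619e-17 J / (6.62607 × 10⁻³⁴ J·s) = 2.96e+16 Hz

This energy equals the ionization energy from the n = 2 state of C⁵⁺.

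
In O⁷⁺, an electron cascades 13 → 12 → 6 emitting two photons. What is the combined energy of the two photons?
19.0355 eV

The energy levels of O⁷⁺ are E_n = -13.6057 × 8² / n² eV.

First transition (13 → 12):
ΔE₁ = |E_12 - E_13|
ΔE₁ = |-6.0469777778 - (-5.1524544379)| = 0.8945233 eV

Second transition (12 → 6):
ΔE₂ = |E_6 - E_12|
ΔE₂ = |-24.1879111111 - (-6.0469777778)| = 18.1409333 eV

Total energy released:
E_total = ΔE₁ + ΔE₂ = 0.8945233 + 18.1409333 = 19.0355 eV

Note: This equals the direct transition 13 → 6: 19.0355 eV ✓
Energy is conserved regardless of the path taken.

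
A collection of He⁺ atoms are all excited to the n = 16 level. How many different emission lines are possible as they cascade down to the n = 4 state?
78

The electron can occupy levels n = 4, 5, ..., 16 during de-excitation — that is m = 16 - 4 + 1 = 13 distinct levels.

The number of distinct spectral lines equals the number of ways to choose 2 of these m levels (each pair gives one possible emission transition):

Number of lines = m(m-1)/2 = 13×12/2 = 78

These correspond to all possible transitions between the 13 levels:
16 → 15, 16 → 14, 16 → 13, 16 → 12, 16 → 11, 16 → 10, 16 → 9, 16 → 8...

Each transition produces a photon with a unique energy (and thus wavelength). This count does not depend on Z.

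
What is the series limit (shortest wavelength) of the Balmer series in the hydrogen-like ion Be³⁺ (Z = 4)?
22.781628 nm

The series limit corresponds to the transition from n = ∞ to n = 2.
This is the highest energy (shortest wavelength) transition in the Balmer series.

E_∞ = 0 eV
E_2 = -13.6057 × 4² / 2² = -54.42280000 eV

Energy at series limit:
ΔE = E_∞ - E_2 = 0 - (-54.42280000) = 54.42280000 eV
λ = hc/E = 1239.84 eV·nm / 54.42280000 eV = 22.781628 nm

This energy equals the ionization energy from the n = 2 state of Be³⁺.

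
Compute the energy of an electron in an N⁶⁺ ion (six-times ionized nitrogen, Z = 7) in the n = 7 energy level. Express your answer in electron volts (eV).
-13.606 eV

The energy levels of a hydrogen-like atom are given by:
E_n = -13.6057 Z² / n² eV  (with Z = 7 for N⁶⁺)

For n = 7:
E_7 = -13.6057 × 7² / 7²
E_7 = -13.6057 × 49 / 49
E_7 = -13.606 eV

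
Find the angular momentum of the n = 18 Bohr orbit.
1.89823e-33 J·s (or 18ℏ)

In the Bohr model, angular momentum is quantized:
L = nℏ

where ℏ = h/(2π) = 1.0545718e-34 J·s

For n = 18:
L = 18 × 1.0545718e-34 J·s
L = 1.89823e-33 J·s

This can also be written as L = 18ℏ.
The angular momentum is an integer multiple of the reduced Planck constant.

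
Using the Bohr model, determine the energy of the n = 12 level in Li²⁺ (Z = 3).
-0.8504 eV

For hydrogen-like ions, the energy levels scale with Z²:
E_n = -13.6057 Z² / n² eV

For Li²⁺ (Z = 3) at n = 12:
E_12 = -13.6057 × 3² / 12²
E_12 = -13.6057 × 9 / 144
E_12 = -122.4513 / 144
E_12 = -0.8504 eV

The energy is 9 times more negative than hydrogen at the same n due to the stronger nuclear charge.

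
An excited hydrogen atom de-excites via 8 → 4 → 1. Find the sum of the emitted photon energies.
13.393111 eV

The energy levels of hydrogen are E_n = -13.6057 / n² eV.

First transition (8 → 4):
ΔE₁ = |E_4 - E_8|
ΔE₁ = |-0.850356250000 - (-0.212589062500)| = 0.637767188 eV

Second transition (4 → 1):
ΔE₂ = |E_1 - E_4|
ΔE₂ = |-13.605700000000 - (-0.850356250000)| = 12.755343750 eV

Total energy released:
E_total = ΔE₁ + ΔE₂ = 0.637767188 + 12.755343750 = 13.393111 eV

Note: This equals the direct transition 8 → 1: 13.393111 eV ✓
Energy is conserved regardless of the path taken.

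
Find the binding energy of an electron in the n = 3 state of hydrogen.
1.51174 eV

The ionization energy is the energy needed to remove the electron completely (n → ∞).

For hydrogen, E_n = -13.6057 eV / n².

At n = 3: E_3 = -13.6057 / 3² = -1.51174444 eV
At n = ∞: E_∞ = 0 eV

Ionization energy = E_∞ - E_3 = 0 - (-1.51174444) = 1.51174444 eV
Ionization energy ≈ 1.51174 eV

This is also called the binding energy of the electron in state n = 3.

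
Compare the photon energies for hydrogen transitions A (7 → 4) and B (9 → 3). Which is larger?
9 → 3

Calculate the energy for each transition:

Transition 7 → 4:
ΔE₁ = |E_4 - E_7| = |-13.6057/4² - (-13.6057/7²)|
ΔE₁ = |-0.85035625 - (-0.27766735)| = 0.57269 eV

Transition 9 → 3:
ΔE₂ = |E_3 - E_9| = |-13.6057/3² - (-13.6057/9²)|
ΔE₂ = |-1.51174444 - (-0.16797160)| = 1.34377 eV

Since 1.34377 eV > 0.57269 eV, the transition 9 → 3 emits the more energetic photon.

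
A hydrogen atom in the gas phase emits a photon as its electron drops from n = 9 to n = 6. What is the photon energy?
0.21 eV

The energy levels are E_n = -13.6057 eV / n².

Energy at n = 9: E_9 = -13.6057 / 9² = -0.16797 eV
Energy at n = 6: E_6 = -13.6057 / 6² = -0.37794 eV

For emission (electron falling to lower state), the photon energy is:
E_photon = E_9 - E_6 = |-0.16797 - (-0.37794)|
E_photon = 0.21 eV

This energy is carried away by the emitted photon.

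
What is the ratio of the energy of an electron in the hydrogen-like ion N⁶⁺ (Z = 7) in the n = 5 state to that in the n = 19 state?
14.4400

Using E_n = -13.6057 Z² / n² eV with Z = 7:

E_5 = -13.6057 × 7² / 5² = -666.6793 / 25 = -26.6671720000 eV
E_19 = -13.6057 × 7² / 19² = -666.6793 / 361 = -1.8467570637 eV

The ratio is:
E_5/E_19 = (-26.6671720000) / (-1.8467570637)
E_5/E_19 = (-666.6793/25) / (-666.6793/361)
E_5/E_19 = 361/25
E_5/E_19 = 14.4400
(Note: the Z² factors cancel in the ratio.)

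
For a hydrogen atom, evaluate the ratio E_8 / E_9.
1.265625

Using E_n = -13.6057 Z² / n² eV with Z = 1:

E_8 = -13.6057 / 8² = -13.6057 / 64 = -0.21258906 eV
E_9 = -13.6057 / 9² = -13.6057 / 81 = -0.16797160 eV

The ratio is:
E_8/E_9 = (-0.21258906) / (-0.16797160)
E_8/E_9 = (-13.6057/64) / (-13.6057/81)
E_8/E_9 = 81/64
E_8/E_9 = 1.265625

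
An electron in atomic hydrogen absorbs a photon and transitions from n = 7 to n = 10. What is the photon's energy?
0.1416 eV

The energy levels of a hydrogen-like atom are E_n = -13.6057 eV / n².

Energy at n = 7: E_7 = -13.6057 / 7² = -0.2776673 eV
Energy at n = 10: E_10 = -13.6057 / 10² = -0.1360570 eV

The excitation energy is the difference:
ΔE = E_10 - E_7
ΔE = -0.1360570 - (-0.2776673)
ΔE = 0.1416 eV

Since this is positive, energy must be absorbed (photon absorption).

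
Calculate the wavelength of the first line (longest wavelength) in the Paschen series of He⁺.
468.6506 nm

The longest wavelength corresponds to the smallest energy transition in the series.
The Paschen series has all transitions ending at n_f = 3.

For He⁺ (Z = 2), the first line (α-line) is the jump from n = 4 to n = 3:
E_4 = -13.6057 × 2² / 4² = -3.40142500 eV
E_3 = -13.6057 × 2² / 3² = -6.04697778 eV
ΔE = E_4 - E_3 = 2.64555278 eV

λ = hc/E = 1239.84 eV·nm / 2.64555278 eV
λ = 468.6506 nm

This is the α-line of the Paschen series in He⁺.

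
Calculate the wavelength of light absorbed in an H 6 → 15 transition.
3905.422 nm

First, find the transition energy using E_n = -13.6057 / n² eV:
E_6 = -13.6057 / 6² = -0.377936111 eV
E_15 = -13.6057 / 15² = -0.060469778 eV

Photon energy: |ΔE| = |E_15 - E_6| = 0.317466333 eV

Convert to wavelength using E = hc/λ with hc = 1239.84 eV·nm:
λ = hc/E = 1239.84 eV·nm / 0.317466333 eV
λ = 3905.422 nm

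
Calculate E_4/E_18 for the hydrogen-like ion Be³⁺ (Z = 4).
20.250000

Using E_n = -13.6057 Z² / n² eV with Z = 4:

E_4 = -13.6057 × 4² / 4² = -217.6912 / 16 = -13.605700000000 eV
E_18 = -13.6057 × 4² / 18² = -217.6912 / 324 = -0.671886419753 eV

The ratio is:
E_4/E_18 = (-13.605700000000) / (-0.671886419753)
E_4/E_18 = (-217.6912/16) / (-217.6912/324)
E_4/E_18 = 324/16
E_4/E_18 = 20.250000
(Note: the Z² factors cancel in the ratio.)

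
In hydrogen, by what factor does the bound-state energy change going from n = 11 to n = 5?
4.84000

Using E_n = -13.6057 Z² / n² eV with Z = 1:

E_5 = -13.6057 / 5² = -13.6057 / 25 = -0.54422800000 eV
E_11 = -13.6057 / 11² = -13.6057 / 121 = -0.11244380165 eV

The ratio is:
E_5/E_11 = (-0.54422800000) / (-0.11244380165)
E_5/E_11 = (-13.6057/25) / (-13.6057/121)
E_5/E_11 = 121/25
E_5/E_11 = 4.84000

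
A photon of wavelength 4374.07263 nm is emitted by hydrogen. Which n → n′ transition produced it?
n = 12 → n = 6

First, find the photon energy from the wavelength (hc = 1239.84 eV·nm):
E = hc/λ = 1239.84 eV·nm / 4374.07263 nm = 0.28345208 eV

The energy levels of hydrogen satisfy E_n = -13.6057 / n² eV, so an emission n_i → n_f releases
ΔE = 13.6057 × (1/n_f² − 1/n_i²) eV.

Setting ΔE equal to the photon energy:
1/n_f² − 1/n_i² = 0.28345208 / 13.6057 = 0.020833333

Since 1/n_i² must be positive, we need 1/n_f² > 0.020833333, i.e. n_f ≤ 6. For each allowed n_f, solve n_i = (1/n_f² − 0.020833333)^(−1/2) and check whether it is a whole number:
  n_f = 1: 1/n_i² = 1.000000000 − 0.020833333 = 0.979166667 → n_i = 1.011  (not an integer) ✗
  n_f = 2: 1/n_i² = 0.250000000 − 0.020833333 = 0.229166667 → n_i = 2.089  (not an integer) ✗
  n_f = 3: 1/n_i² = 0.111111111 − 0.020833333 = 0.090277778 → n_i = 3.328  (not an integer) ✗
  n_f = 4: 1/n_i² = 0.062500000 − 0.020833333 = 0.041666667 → n_i = 4.899  (not an integer) ✗
  n_f = 5: 1/n_i² = 0.040000000 − 0.020833333 = 0.019166667 → n_i = 7.223  (not an integer) ✗
  n_f = 6: 1/n_i² = 0.027777778 − 0.020833333 = 0.006944445 → n_i = 12.000  → integer, n_i = 12 ✓

Only n_f = 6 gives an integer upper level, n_i = 12.

The transition is from n = 12 to n = 6 (emission).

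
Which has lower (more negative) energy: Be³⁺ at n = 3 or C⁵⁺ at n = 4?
C⁵⁺ at n = 4 (E = -30.6128 eV)

Using E_n = -13.6057 Z² / n² eV:

Be³⁺ (Z = 4) at n = 3:
E = -13.6057 × 4² / 3² = -13.6057 × 16 / 9 = -24.1879111 eV

C⁵⁺ (Z = 6) at n = 4:
E = -13.6057 × 6² / 4² = -13.6057 × 36 / 16 = -30.6128250 eV

Since -30.6128250 eV < -24.1879111 eV,
C⁵⁺ at n = 4 is more tightly bound (requires more energy to ionize).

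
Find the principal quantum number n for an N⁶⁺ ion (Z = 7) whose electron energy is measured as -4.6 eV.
n = 12

The exact energy levels follow E_n = -13.6057 Z² / n² eV with Z = 7.

The measured value (-4.6 eV) is reported to only 2 significant figures, so we must test candidate n values and see which one matches to that precision.

Candidate energies:
  n = 10:  E = -13.6057 × 7² / 10² = -6.66679 eV
  n = 11:  E = -13.6057 × 7² / 11² = -5.50975 eV
  n = 12:  E = -13.6057 × 7² / 12² = -4.62972 eV  ← matches
  n = 13:  E = -13.6057 × 7² / 13² = -3.94485 eV
  n = 14:  E = -13.6057 × 7² / 14² = -3.40143 eV

Checking against the measurement of -4.6 eV (2 sig figs), only n = 12 agrees:
E_12 = -4.62972 eV, which rounds to -4.6 eV ✓

Therefore n = 12.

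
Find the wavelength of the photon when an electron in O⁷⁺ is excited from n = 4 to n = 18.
23.97 nm

First, find the transition energy using E_n = -13.6057 Z² / n² eV:
E_4 = -13.6057 × 8² / 4² = -54.4228 eV
E_18 = -13.6057 × 8² / 18² = -2.6875 eV

Photon energy: |ΔE| = |E_18 - E_4| = 51.7353 eV

Convert to wavelength using E = hc/λ with hc = 1239.84 eV·nm:
λ = hc/E = 1239.84 eV·nm / 51.7353 eV
λ = 23.97 nm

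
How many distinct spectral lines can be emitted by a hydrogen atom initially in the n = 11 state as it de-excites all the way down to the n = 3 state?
36

The electron can occupy levels n = 3, 4, ..., 11 during de-excitation — that is m = 11 - 3 + 1 = 9 distinct levels.

The number of distinct spectral lines equals the number of ways to choose 2 of these m levels (each pair gives one possible emission transition):

Number of lines = m(m-1)/2 = 9×8/2 = 36

These correspond to all possible transitions between the 9 levels:
11 → 10, 11 → 9, 11 → 8, 11 → 7, 11 → 6, 11 → 5, 11 → 4, 11 → 3...

Each transition produces a photon with a unique energy (and thus wavelength). This count does not depend on Z.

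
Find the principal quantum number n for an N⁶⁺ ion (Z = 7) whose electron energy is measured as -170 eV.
n = 2

The exact energy levels follow E_n = -13.6057 Z² / n² eV with Z = 7.

The measured value (-170 eV) is reported to only 2 significant figures, so we must test candidate n values and see which one matches to that precision.

Candidate energies:
  n = 1:  E = -13.6057 × 7² / 1² = -666.67930 eV
  n = 2:  E = -13.6057 × 7² / 2² = -166.66983 eV  ← matches
  n = 3:  E = -13.6057 × 7² / 3² = -74.07548 eV
  n = 4:  E = -13.6057 × 7² / 4² = -41.66746 eV

Checking against the measurement of -170 eV (2 sig figs), only n = 2 agrees:
E_2 = -166.66983 eV, which rounds to -170 eV ✓

Therefore n = 2.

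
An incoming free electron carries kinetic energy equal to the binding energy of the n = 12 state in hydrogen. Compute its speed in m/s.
1.82e+05 m/s (or 0.06% of c)

The binding energy at n = 12 for hydrogen is:
E_12 = -13.6057/12² = -0.0944840 eV
|E_12| = 0.0944840 eV

Convert to Joules:
KE = 0.0944840 eV × (1.602177 × 10⁻¹⁹ J/eV) = 1.5138e-20 J

Using KE = ½mv²:
v = √(2·KE/m_e)
v = √(2 × 1.5138e-20 J / 9.10938 × 10⁻³¹ kg)
v = 1.82e+05 m/s

This is approximately 0.06% the speed of light.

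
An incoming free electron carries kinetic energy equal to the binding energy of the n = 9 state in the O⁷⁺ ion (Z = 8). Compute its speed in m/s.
1.94462e+06 m/s (or 0.64865% of c)

The binding energy at n = 9 for O⁷⁺ is:
E_9 = -13.6057 × 8²/9² = -10.7501827 eV
|E_9| = 10.7501827 eV

Convert to Joules:
KE = 10.7501827 eV × (1.602177 × 10⁻¹⁹ J/eV) = 1.7223695e-18 J

Using KE = ½mv²:
v = √(2·KE/m_e)
v = √(2 × 1.7223695e-18 J / 9.10938 × 10⁻³¹ kg)
v = 1.94462e+06 m/s

This is approximately 0.64865% the speed of light.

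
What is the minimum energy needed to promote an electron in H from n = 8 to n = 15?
0.15212 eV

The energy levels of a hydrogen-like atom are E_n = -13.6057 eV / n².

Energy at n = 8: E_8 = -13.6057 / 8² = -0.21258906 eV
Energy at n = 15: E_15 = -13.6057 / 15² = -0.06046978 eV

The excitation energy is the difference:
ΔE = E_15 - E_8
ΔE = -0.06046978 - (-0.21258906)
ΔE = 0.15212 eV

Since this is positive, energy must be absorbed (photon absorption).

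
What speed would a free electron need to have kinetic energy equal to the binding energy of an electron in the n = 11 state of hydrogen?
1.99e+05 m/s (or 0.066339% of c)

The binding energy at n = 11 for hydrogen is:
E_11 = -13.6057/11² = -0.11244380 eV
|E_11| = 0.11244380 eV

Convert to Joules:
KE = 0.11244380 eV × (1.602177 × 10⁻¹⁹ J/eV) = 1.8015e-20 J

Using KE = ½mv²:
v = √(2·KE/m_e)
v = √(2 × 1.8015e-20 J / 9.10938 × 10⁻³¹ kg)
v = 1.99e+05 m/s

This is approximately 0.066339% the speed of light.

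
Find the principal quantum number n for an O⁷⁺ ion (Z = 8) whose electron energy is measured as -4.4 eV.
n = 14

The exact energy levels follow E_n = -13.6057 Z² / n² eV with Z = 8.

The measured value (-4.4 eV) is reported to only 2 significant figures, so we must test candidate n values and see which one matches to that precision.

Candidate energies:
  n = 12:  E = -13.6057 × 8² / 12² = -6.04698 eV
  n = 13:  E = -13.6057 × 8² / 13² = -5.15245 eV
  n = 14:  E = -13.6057 × 8² / 14² = -4.44268 eV  ← matches
  n = 15:  E = -13.6057 × 8² / 15² = -3.87007 eV
  n = 16:  E = -13.6057 × 8² / 16² = -3.40143 eV

Checking against the measurement of -4.4 eV (2 sig figs), only n = 14 agrees:
E_14 = -4.44268 eV, which rounds to -4.4 eV ✓

Therefore n = 14.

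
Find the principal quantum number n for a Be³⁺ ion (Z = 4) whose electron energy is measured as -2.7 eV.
n = 9

The exact energy levels follow E_n = -13.6057 Z² / n² eV with Z = 4.

The measured value (-2.7 eV) is reported to only 2 significant figures, so we must test candidate n values and see which one matches to that precision.

Candidate energies:
  n = 7:  E = -13.6057 × 4² / 7² = -4.44268 eV
  n = 8:  E = -13.6057 × 4² / 8² = -3.40143 eV
  n = 9:  E = -13.6057 × 4² / 9² = -2.68755 eV  ← matches
  n = 10:  E = -13.6057 × 4² / 10² = -2.17691 eV
  n = 11:  E = -13.6057 × 4² / 11² = -1.79910 eV

Checking against the measurement of -2.7 eV (2 sig figs), only n = 9 agrees:
E_9 = -2.68755 eV, which rounds to -2.7 eV ✓

Therefore n = 9.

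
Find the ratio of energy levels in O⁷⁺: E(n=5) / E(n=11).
4.8400

Using E_n = -13.6057 Z² / n² eV with Z = 8:

E_5 = -13.6057 × 8² / 5² = -870.7648 / 25 = -34.8305920000 eV
E_11 = -13.6057 × 8² / 11² = -870.7648 / 121 = -7.1964033058 eV

The ratio is:
E_5/E_11 = (-34.8305920000) / (-7.1964033058)
E_5/E_11 = (-870.7648/25) / (-870.7648/121)
E_5/E_11 = 121/25
E_5/E_11 = 4.8400
(Note: the Z² factors cancel in the ratio.)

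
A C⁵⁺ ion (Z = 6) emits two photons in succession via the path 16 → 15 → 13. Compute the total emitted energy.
0.9850 eV

The energy levels of C⁵⁺ are E_n = -13.6057 × 6² / n² eV.

First transition (16 → 15):
ΔE₁ = |E_15 - E_16|
ΔE₁ = |-2.1769120000 - (-1.9133015625)| = 0.2636104 eV

Second transition (15 → 13):
ΔE₂ = |E_13 - E_15|
ΔE₂ = |-2.8982556213 - (-2.1769120000)| = 0.7213436 eV

Total energy released:
E_total = ΔE₁ + ΔE₂ = 0.2636104 + 0.7213436 = 0.9850 eV

Note: This equals the direct transition 16 → 13: 0.9850 eV ✓
Energy is conserved regardless of the path taken.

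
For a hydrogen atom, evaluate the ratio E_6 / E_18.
9.0000

Using E_n = -13.6057 Z² / n² eV with Z = 1:

E_6 = -13.6057 / 6² = -13.6057 / 36 = -0.3779361111 eV
E_18 = -13.6057 / 18² = -13.6057 / 324 = -0.0419929012 eV

The ratio is:
E_6/E_18 = (-0.3779361111) / (-0.0419929012)
E_6/E_18 = (-13.6057/36) / (-13.6057/324)
E_6/E_18 = 324/36
E_6/E_18 = 9.0000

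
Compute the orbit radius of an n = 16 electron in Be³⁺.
3.3867 nm (or 33.8673 Å)

The Bohr radius formula is:
r_n = n² a₀ / Z

where a₀ = 0.0529177 nm is the Bohr radius.

For Be³⁺ (Z = 4) at n = 16:
r_16 = 16² × 0.0529177 nm / 4
r_16 = 256 × 0.0529177 nm / 4
r_16 = 13.54693 nm / 4
r_16 = 3.3867 nm

The electron orbits at approximately 3.3867 nm from the nucleus.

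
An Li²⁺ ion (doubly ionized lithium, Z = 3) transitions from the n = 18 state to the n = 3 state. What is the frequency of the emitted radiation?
3.1985e+15 Hz

First, find the transition energy:
E_18 = -13.6057 × 3² / 18² = -0.3779361 eV
E_3 = -13.6057 × 3² / 3² = -13.6057000 eV
|ΔE| = |E_3 - E_18| = 13.2277639 eV

Convert to Joules: E = 13.2277639 eV × (1.602177 × 10⁻¹⁹ J/eV) = 2.119322e-18 J

Using E = hf:
f = E/h = 2.119322e-18 J / (6.62607 × 10⁻³⁴ J·s)
f = 3.1985e+15 Hz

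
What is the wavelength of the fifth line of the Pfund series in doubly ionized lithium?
337.5056 nm

The lines of a series are numbered from the longest wavelength (smallest ΔE) outward; the fifth line is the transition from n = n_f + 5 to n_f.
The Pfund series has all transitions ending at n_f = 5.

For Li²⁺ (Z = 3), the fifth line (ε-line) is the jump from n = 10 to n = 5:
E_10 = -13.6057 × 3² / 10² = -1.22451300 eV
E_5 = -13.6057 × 3² / 5² = -4.89805200 eV
ΔE = E_10 - E_5 = 3.67353900 eV

λ = hc/E = 1239.84 eV·nm / 3.67353900 eV
λ = 337.5056 nm

This is the ε-line of the Pfund series in Li²⁺.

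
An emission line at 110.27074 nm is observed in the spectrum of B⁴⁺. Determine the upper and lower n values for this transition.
n = 12 → n = 5

First, find the photon energy from the wavelength (hc = 1239.84 eV·nm):
E = hc/λ = 1239.84 eV·nm / 110.27074 nm = 11.243599 eV

The energy levels of B⁴⁺ satisfy E_n = -13.6057 × 5² / n² eV, so an emission n_i → n_f releases
ΔE = 13.6057 × 5² × (1/n_f² − 1/n_i²) eV.

Setting ΔE equal to the photon energy:
1/n_f² − 1/n_i² = 11.243599 / (13.6057 × 5²) = 0.033055555

Since 1/n_i² must be positive, we need 1/n_f² > 0.033055555, i.e. n_f ≤ 5. For each allowed n_f, solve n_i = (1/n_f² − 0.033055555)^(−1/2) and check whether it is a whole number:
  n_f = 1: 1/n_i² = 1.000000000 − 0.033055555 = 0.966944445 → n_i = 1.017  (not an integer) ✗
  n_f = 2: 1/n_i² = 0.250000000 − 0.033055555 = 0.216944445 → n_i = 2.147  (not an integer) ✗
  n_f = 3: 1/n_i² = 0.111111111 − 0.033055555 = 0.078055556 → n_i = 3.579  (not an integer) ✗
  n_f = 4: 1/n_i² = 0.062500000 − 0.033055555 = 0.029444445 → n_i = 5.828  (not an integer) ✗
  n_f = 5: 1/n_i² = 0.040000000 − 0.033055555 = 0.006944445 → n_i = 12.000  → integer, n_i = 12 ✓

Only n_f = 5 gives an integer upper level, n_i = 12.

The transition is from n = 12 to n = 5 (emission).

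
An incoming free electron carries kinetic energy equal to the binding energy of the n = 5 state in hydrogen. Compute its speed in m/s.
4.37539e+05 m/s (or 0.14595% of c)

The binding energy at n = 5 for hydrogen is:
E_5 = -13.6057/5² = -0.544228000 eV
|E_5| = 0.544228000 eV

Convert to Joules:
KE = 0.544228000 eV × (1.602177 × 10⁻¹⁹ J/eV) = 8.7194958e-20 J

Using KE = ½mv²:
v = √(2·KE/m_e)
v = √(2 × 8.7194958e-20 J / 9.10938 × 10⁻³¹ kg)
v = 4.37539e+05 m/s

This is approximately 0.14595% the speed of light.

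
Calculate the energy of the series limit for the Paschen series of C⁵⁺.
54.4228 eV

The series limit corresponds to the transition from n = ∞ to n = 3.
This is the highest energy (shortest wavelength) transition in the Paschen series.

E_∞ = 0 eV
E_3 = -13.6057 × 6² / 3² = -54.4228 eV

Energy at series limit:
ΔE = E_∞ - E_3 = 0 - (-54.4228) = 54.4228 eV

This energy equals the ionization energy from the n = 3 state of C⁵⁺.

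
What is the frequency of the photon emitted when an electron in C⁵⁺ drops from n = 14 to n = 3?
1.26e+16 Hz

First, find the transition energy:
E_14 = -13.6057 × 6² / 14² = -2.499006 eV
E_3 = -13.6057 × 6² / 3² = -54.422800 eV
|ΔE| = |E_3 - E_14| = 51.923794 eV

Convert to Joules: E = 51.923794 eV × (1.602177 × 10⁻¹⁹ J/eV) = 8.3191e-18 J

Using E = hf:
f = E/h = 8.3191e-18 J / (6.62607 × 10⁻³⁴ J·s)
f = 1.26e+16 Hz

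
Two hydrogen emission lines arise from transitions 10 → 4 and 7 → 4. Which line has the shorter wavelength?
10 → 4

Calculate the energy for each transition:

Transition 10 → 4:
ΔE₁ = |E_4 - E_10| = |-13.6057/4² - (-13.6057/10²)|
ΔE₁ = |-0.850356250 - (-0.136057000)| = 0.714299 eV

Transition 7 → 4:
ΔE₂ = |E_4 - E_7| = |-13.6057/4² - (-13.6057/7²)|
ΔE₂ = |-0.850356250 - (-0.277667347)| = 0.572689 eV

Since 0.714299 eV > 0.572689 eV, the transition 10 → 4 emits the more energetic photon.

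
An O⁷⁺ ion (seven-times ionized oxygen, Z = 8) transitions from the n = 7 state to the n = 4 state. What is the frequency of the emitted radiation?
8.86244e+15 Hz

First, find the transition energy:
E_7 = -13.6057 × 8² / 7² = -17.7707102 eV
E_4 = -13.6057 × 8² / 4² = -54.4228000 eV
|ΔE| = |E_4 - E_7| = 36.6520898 eV

Convert to Joules: E = 36.6520898 eV × (1.602177 × 10⁻¹⁹ J/eV) = 5.8723135e-18 J

Using E = hf:
f = E/h = 5.8723135e-18 J / (6.62607 × 10⁻³⁴ J·s)
f = 8.86244e+15 Hz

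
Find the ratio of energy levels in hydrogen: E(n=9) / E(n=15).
2.777778

Using E_n = -13.6057 Z² / n² eV with Z = 1:

E_9 = -13.6057 / 9² = -13.6057 / 81 = -0.167971604938 eV
E_15 = -13.6057 / 15² = -13.6057 / 225 = -0.060469777778 eV

The ratio is:
E_9/E_15 = (-0.167971604938) / (-0.060469777778)
E_9/E_15 = (-13.6057/81) / (-13.6057/225)
E_9/E_15 = 225/81
E_9/E_15 = 2.777778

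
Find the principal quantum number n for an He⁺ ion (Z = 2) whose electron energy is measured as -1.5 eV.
n = 6

The exact energy levels follow E_n = -13.6057 Z² / n² eV with Z = 2.

The measured value (-1.5 eV) is reported to only 2 significant figures, so we must test candidate n values and see which one matches to that precision.

Candidate energies:
  n = 4:  E = -13.6057 × 2² / 4² = -3.401425 eV
  n = 5:  E = -13.6057 × 2² / 5² = -2.176912 eV
  n = 6:  E = -13.6057 × 2² / 6² = -1.511744 eV  ← matches
  n = 7:  E = -13.6057 × 2² / 7² = -1.110669 eV
  n = 8:  E = -13.6057 × 2² / 8² = -0.850356 eV

Checking against the measurement of -1.5 eV (2 sig figs), only n = 6 agrees:
E_6 = -1.511744 eV, which rounds to -1.5 eV ✓

Therefore n = 6.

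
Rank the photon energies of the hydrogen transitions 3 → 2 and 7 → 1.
7 → 1

Calculate the energy for each transition:

Transition 3 → 2:
ΔE₁ = |E_2 - E_3| = |-13.6057/2² - (-13.6057/3²)|
ΔE₁ = |-3.40142500000 - (-1.51174444444)| = 1.88968056 eV

Transition 7 → 1:
ΔE₂ = |E_1 - E_7| = |-13.6057/1² - (-13.6057/7²)|
ΔE₂ = |-13.60570000000 - (-0.27766734694)| = 13.32803265 eV

Since 13.32803265 eV > 1.88968056 eV, the transition 7 → 1 emits the more energetic photon.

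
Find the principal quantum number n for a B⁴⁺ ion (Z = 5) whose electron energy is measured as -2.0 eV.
n = 13

The exact energy levels follow E_n = -13.6057 Z² / n² eV with Z = 5.

The measured value (-2.0 eV) is reported to only 2 significant figures, so we must test candidate n values and see which one matches to that precision.

Candidate energies:
  n = 11:  E = -13.6057 × 5² / 11² = -2.811095 eV
  n = 12:  E = -13.6057 × 5² / 12² = -2.362101 eV
  n = 13:  E = -13.6057 × 5² / 13² = -2.012678 eV  ← matches
  n = 14:  E = -13.6057 × 5² / 14² = -1.735421 eV
  n = 15:  E = -13.6057 × 5² / 15² = -1.511744 eV

Checking against the measurement of -2.0 eV (2 sig figs), only n = 13 agrees:
E_13 = -2.012678 eV, which rounds to -2.0 eV ✓

Therefore n = 13.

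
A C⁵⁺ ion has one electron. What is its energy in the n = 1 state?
-489.81 eV

For hydrogen-like ions, the energy levels scale with Z²:
E_n = -13.6057 Z² / n² eV

For C⁵⁺ (Z = 6) at n = 1:
E_1 = -13.6057 × 6² / 1²
E_1 = -13.6057 × 36 / 1
E_1 = -489.8052 / 1
E_1 = -489.81 eV

The energy is 36 times more negative than hydrogen at the same n due to the stronger nuclear charge.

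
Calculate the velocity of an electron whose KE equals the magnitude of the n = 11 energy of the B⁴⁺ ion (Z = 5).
9.94406e+05 m/s (or 0.332% of c)

The binding energy at n = 11 for B⁴⁺ is:
E_11 = -13.6057 × 5²/11² = -2.81109504 eV
|E_11| = 2.81109504 eV

Convert to Joules:
KE = 2.81109504 eV × (1.602177 × 10⁻¹⁹ J/eV) = 4.5038718e-19 J

Using KE = ½mv²:
v = √(2·KE/m_e)
v = √(2 × 4.5038718e-19 J / 9.10938 × 10⁻³¹ kg)
v = 9.94406e+05 m/s

This is approximately 0.332% the speed of light.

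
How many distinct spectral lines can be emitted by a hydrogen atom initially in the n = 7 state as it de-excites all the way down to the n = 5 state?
3

The electron can occupy levels n = 5, 6, ..., 7 during de-excitation — that is m = 7 - 5 + 1 = 3 distinct levels.

The number of distinct spectral lines equals the number of ways to choose 2 of these m levels (each pair gives one possible emission transition):

Number of lines = m(m-1)/2 = 3×2/2 = 3

These correspond to all possible transitions between the 3 levels:
7 → 6, 7 → 5, 6 → 5

Each transition produces a photon with a unique energy (and thus wavelength). This count does not depend on Z.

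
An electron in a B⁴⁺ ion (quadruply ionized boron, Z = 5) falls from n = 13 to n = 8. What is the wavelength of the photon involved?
375.48 nm

First, find the transition energy using E_n = -13.6057 Z² / n² eV:
E_13 = -13.6057 × 5² / 13² = -2.012678 eV
E_8 = -13.6057 × 5² / 8² = -5.314727 eV

Photon energy: |ΔE| = |E_8 - E_13| = 3.302049 eV

Convert to wavelength using E = hc/λ with hc = 1239.84 eV·nm:
λ = hc/E = 1239.84 eV·nm / 3.302049 eV
λ = 375.48 nm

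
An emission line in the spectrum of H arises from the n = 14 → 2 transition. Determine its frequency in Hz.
8.06e+14 Hz

First, find the transition energy:
E_14 = -13.6057 / 14² = -0.06941684 eV
E_2 = -13.6057 / 2² = -3.40142500 eV
|ΔE| = |E_2 - E_14| = 3.33200816 eV

Convert to Joules: E = 3.33200816 eV × (1.602177 × 10⁻¹⁹ J/eV) = 5.3385e-19 J

Using E = hf:
f = E/h = 5.3385e-19 J / (6.62607 × 10⁻³⁴ J·s)
f = 8.06e+14 Hz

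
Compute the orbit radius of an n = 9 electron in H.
4.28634 nm (or 42.86335 Å)

The Bohr radius formula is:
r_n = n² a₀ / Z

where a₀ = 0.05291772 nm is the Bohr radius.

For H (Z = 1) at n = 9:
r_9 = 9² × 0.05291772 nm / 1
r_9 = 81 × 0.05291772 nm / 1
r_9 = 4.286335 nm / 1
r_9 = 4.28634 nm

The electron orbits at approximately 4.28634 nm from the nucleus.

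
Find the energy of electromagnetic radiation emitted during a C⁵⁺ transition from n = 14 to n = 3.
51.9238 eV

The energy levels are E_n = -13.6057 Z² eV / n².

Energy at n = 14: E_14 = -13.6057 × 6² / 14² = -2.4990061 eV
Energy at n = 3: E_3 = -13.6057 × 6² / 3² = -54.4228000 eV

For emission (electron falling to lower state), the photon energy is:
E_photon = E_14 - E_3 = |-2.4990061 - (-54.4228000)|
E_photon = 51.9238 eV

This energy is carried away by the emitted photon.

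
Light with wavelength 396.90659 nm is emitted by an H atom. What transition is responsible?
n = 7 → n = 2

First, find the photon energy from the wavelength (hc = 1239.84 eV·nm):
E = hc/λ = 1239.84 eV·nm / 396.90659 nm = 3.1237577 eV

The energy levels of hydrogen satisfy E_n = -13.6057 / n² eV, so an emission n_i → n_f releases
ΔE = 13.6057 × (1/n_f² − 1/n_i²) eV.

Setting ΔE equal to the photon energy:
1/n_f² − 1/n_i² = 3.1237577 / 13.6057 = 0.22959184

Since 1/n_i² must be positive, we need 1/n_f² > 0.22959184, i.e. n_f ≤ 2. For each allowed n_f, solve n_i = (1/n_f² − 0.22959184)^(−1/2) and check whether it is a whole number:
  n_f = 1: 1/n_i² = 1.00000000 − 0.22959184 = 0.77040816 → n_i = 1.139  (not an integer) ✗
  n_f = 2: 1/n_i² = 0.25000000 − 0.22959184 = 0.02040816 → n_i = 7.000  → integer, n_i = 7 ✓

Only n_f = 2 gives an integer upper level, n_i = 7.

The transition is from n = 7 to n = 2 (emission).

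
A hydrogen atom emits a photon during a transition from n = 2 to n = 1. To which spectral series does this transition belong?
Lyman series

The spectral series in hydrogen are named based on the final (lower) energy level:
- Lyman series: n_final = 1 (ultraviolet)
- Balmer series: n_final = 2 (visible/near-UV)
- Paschen series: n_final = 3 (infrared)
- Brackett series: n_final = 4 (infrared)
- Pfund series: n_final = 5 (far infrared)

Since this transition ends at n = 1, it belongs to the Lyman series.

For reference, this 2 → 1 line has photon energy
ΔE = 13.6057 eV × (1/1² - 1/2²) = 10.2042750 eV,
corresponding to wavelength λ = hc/ΔE = 1239.84 eV·nm / 10.2042750 eV = 121.5020 nm in the ultraviolet region.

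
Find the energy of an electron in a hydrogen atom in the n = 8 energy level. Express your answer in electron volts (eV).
-0.213 eV

The energy levels of a hydrogen-like atom are given by:
E_n = -13.6057 eV / n²

For n = 8:
E_8 = -13.6057 eV / 8²
E_8 = -13.6057 eV / 64
E_8 = -0.213 eV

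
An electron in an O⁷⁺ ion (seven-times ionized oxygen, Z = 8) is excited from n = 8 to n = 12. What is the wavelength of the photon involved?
164.02772 nm

First, find the transition energy using E_n = -13.6057 Z² / n² eV:
E_8 = -13.6057 × 8² / 8² = -13.605700000 eV
E_12 = -13.6057 × 8² / 12² = -6.046977778 eV

Photon energy: |ΔE| = |E_12 - E_8| = 7.558722222 eV

Convert to wavelength using E = hc/λ with hc = 1239.84 eV·nm:
λ = hc/E = 1239.84 eV·nm / 7.558722222 eV
λ = 164.02772 nm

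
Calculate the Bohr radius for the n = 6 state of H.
1.905038 nm (or 19.050380 Å)

The Bohr radius formula is:
r_n = n² a₀ / Z

where a₀ = 0.052917721 nm is the Bohr radius.

For H (Z = 1) at n = 6:
r_6 = 6² × 0.052917721 nm / 1
r_6 = 36 × 0.052917721 nm / 1
r_6 = 1.9050380 nm / 1
r_6 = 1.905038 nm

The electron orbits at approximately 1.905038 nm from the nucleus.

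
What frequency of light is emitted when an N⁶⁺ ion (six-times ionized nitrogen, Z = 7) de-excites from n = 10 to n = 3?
1.6299e+16 Hz

First, find the transition energy:
E_10 = -13.6057 × 7² / 10² = -6.666793 eV
E_3 = -13.6057 × 7² / 3² = -74.075478 eV
|ΔE| = |E_3 - E_10| = 67.408685 eV

Convert to Joules: E = 67.408685 eV × (1.602177 × 10⁻¹⁹ J/eV) = 1.080006e-17 J

Using E = hf:
f = E/h = 1.080006e-17 J / (6.62607 × 10⁻³⁴ J·s)
f = 1.6299e+16 Hz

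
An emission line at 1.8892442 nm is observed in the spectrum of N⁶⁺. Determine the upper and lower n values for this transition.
n = 8 → n = 1

First, find the photon energy from the wavelength (hc = 1239.84 eV·nm):
E = hc/λ = 1239.84 eV·nm / 1.8892442 nm = 656.26244 eV

The energy levels of N⁶⁺ satisfy E_n = -13.6057 × 7² / n² eV, so an emission n_i → n_f releases
ΔE = 13.6057 × 7² × (1/n_f² − 1/n_i²) eV.

Setting ΔE equal to the photon energy:
1/n_f² − 1/n_i² = 656.26244 / (13.6057 × 7²) = 0.98437501

Since 1/n_i² must be positive, we need 1/n_f² > 0.98437501, i.e. n_f ≤ 1. For each allowed n_f, solve n_i = (1/n_f² − 0.98437501)^(−1/2) and check whether it is a whole number:
  n_f = 1: 1/n_i² = 1.00000000 − 0.98437501 = 0.01562499 → n_i = 8.000  → integer, n_i = 8 ✓

Only n_f = 1 gives an integer upper level, n_i = 8.

The transition is from n = 8 to n = 1 (emission).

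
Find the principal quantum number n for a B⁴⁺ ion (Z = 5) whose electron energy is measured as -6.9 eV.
n = 7

The exact energy levels follow E_n = -13.6057 Z² / n² eV with Z = 5.

The measured value (-6.9 eV) is reported to only 2 significant figures, so we must test candidate n values and see which one matches to that precision.

Candidate energies:
  n = 5:  E = -13.6057 × 5² / 5² = -13.60570 eV
  n = 6:  E = -13.6057 × 5² / 6² = -9.44840 eV
  n = 7:  E = -13.6057 × 5² / 7² = -6.94168 eV  ← matches
  n = 8:  E = -13.6057 × 5² / 8² = -5.31473 eV
  n = 9:  E = -13.6057 × 5² / 9² = -4.19929 eV

Checking against the measurement of -6.9 eV (2 sig figs), only n = 7 agrees:
E_7 = -6.94168 eV, which rounds to -6.9 eV ✓

Therefore n = 7.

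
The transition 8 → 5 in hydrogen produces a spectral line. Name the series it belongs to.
Pfund series

The spectral series in hydrogen are named based on the final (lower) energy level:
- Lyman series: n_final = 1 (ultraviolet)
- Balmer series: n_final = 2 (visible/near-UV)
- Paschen series: n_final = 3 (infrared)
- Brackett series: n_final = 4 (infrared)
- Pfund series: n_final = 5 (far infrared)

Since this transition ends at n = 5, it belongs to the Pfund series.

For reference, this 8 → 5 line has photon energy
ΔE = 13.6057 eV × (1/5² - 1/8²) = 0.331638938 eV,
corresponding to wavelength λ = hc/ΔE = 1239.84 eV·nm / 0.331638938 eV = 3738.524 nm in the far infrared region.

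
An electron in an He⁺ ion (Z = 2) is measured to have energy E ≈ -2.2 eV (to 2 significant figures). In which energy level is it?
n = 5

The exact energy levels follow E_n = -13.6057 Z² / n² eV with Z = 2.

The measured value (-2.2 eV) is reported to only 2 significant figures, so we must test candidate n values and see which one matches to that precision.

Candidate energies:
  n = 3:  E = -13.6057 × 2² / 3² = -6.04698 eV
  n = 4:  E = -13.6057 × 2² / 4² = -3.40143 eV
  n = 5:  E = -13.6057 × 2² / 5² = -2.17691 eV  ← matches
  n = 6:  E = -13.6057 × 2² / 6² = -1.51174 eV
  n = 7:  E = -13.6057 × 2² / 7² = -1.11067 eV

Checking against the measurement of -2.2 eV (2 sig figs), only n = 5 agrees:
E_5 = -2.17691 eV, which rounds to -2.2 eV ✓

Therefore n = 5.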